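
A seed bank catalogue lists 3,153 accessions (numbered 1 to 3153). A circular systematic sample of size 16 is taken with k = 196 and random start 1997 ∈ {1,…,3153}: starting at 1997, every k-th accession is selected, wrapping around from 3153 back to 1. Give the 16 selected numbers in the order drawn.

Selection 1: 1997
Selection 2: 1997 + 196 = 2193
Selection 3: 2193 + 196 = 2389
Selection 4: 2389 + 196 = 2585
Selection 5: 2585 + 196 = 2781
Selection 6: 2781 + 196 = 2977
Selection 7: 2977 + 196 = 3173 → 3173 − 3153 = 20
Selection 8: 20 + 196 = 216
Selection 9: 216 + 196 = 412
Selection 10: 412 + 196 = 608
Selection 11: 608 + 196 = 804
Selection 12: 804 + 196 = 1000
Selection 13: 1000 + 196 = 1196
Selection 14: 1196 + 196 = 1392
Selection 15: 1392 + 196 = 1588
Selection 16: 1588 + 196 = 1784

1997, 2193, 2389, 2585, 2781, 2977, 20, 216, 412, 608, 804, 1000, 1196, 1392, 1588, 1784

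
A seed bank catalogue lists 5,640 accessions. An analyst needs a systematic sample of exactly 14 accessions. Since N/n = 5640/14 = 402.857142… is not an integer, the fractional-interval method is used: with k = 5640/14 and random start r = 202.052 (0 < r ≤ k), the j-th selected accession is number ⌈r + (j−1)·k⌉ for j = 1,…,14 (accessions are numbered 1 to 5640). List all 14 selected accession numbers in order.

j=1: r + 0k = 202.052 → ⌈·⌉ = 203
j=2: r + 1k = 604.909142… → ⌈·⌉ = 605
j=3: r + 2k = 1007.766285… → ⌈·⌉ = 1008
j=4: r + 3k = 1410.623428… → ⌈·⌉ = 1411
j=5: r + 4k = 1813.480571… → ⌈·⌉ = 1814
j=6: r + 5k = 2216.337714… → ⌈·⌉ = 2217
j=7: r + 6k = 2619.194857… → ⌈·⌉ = 2620
j=8: r + 7k = 3022.052 → ⌈·⌉ = 3023
j=9: r + 8k = 3424.909142… → ⌈·⌉ = 3425
j=10: r + 9k = 3827.766285… → ⌈·⌉ = 3828
j=11: r + 10k = 4230.623428… → ⌈·⌉ = 4231
j=12: r + 11k = 4633.480571… → ⌈·⌉ = 4634
j=13: r + 12k = 5036.337714… → ⌈·⌉ = 5037
j=14: r + 13k = 5439.194857… → ⌈·⌉ = 5440

203, 605, 1008, 1411, 1814, 2217, 2620, 3023, 3425, 3828, 4231, 4634, 5037, 5440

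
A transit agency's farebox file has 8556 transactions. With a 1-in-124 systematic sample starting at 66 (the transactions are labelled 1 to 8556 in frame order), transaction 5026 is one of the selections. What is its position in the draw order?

k = 124
position = (5026 − 66)/124 + 1 = 4960/124 + 1 = 40 + 1 = 41

41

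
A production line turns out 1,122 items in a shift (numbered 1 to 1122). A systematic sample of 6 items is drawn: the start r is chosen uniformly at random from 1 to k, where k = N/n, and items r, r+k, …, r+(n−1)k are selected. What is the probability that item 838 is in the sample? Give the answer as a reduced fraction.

1/187

k = 1122/6 = 187.
Item 838 is selected iff r ≡ 838 (mod 187); exactly one such r in {1,…,187}.
Inclusion probability = 1/187.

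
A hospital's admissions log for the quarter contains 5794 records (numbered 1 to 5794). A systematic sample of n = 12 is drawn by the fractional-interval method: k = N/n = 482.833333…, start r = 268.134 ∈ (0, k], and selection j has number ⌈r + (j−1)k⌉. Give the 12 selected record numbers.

269, 751, 1234, 1717, 2200, 2683, 3166, 3648, 4131, 4614, 5097, 5580

j=1: r + 0k = 268.134 → ⌈·⌉ = 269
j=2: r + 1k = 750.967333… → ⌈·⌉ = 751
j=3: r + 2k = 1233.800666… → ⌈·⌉ = 1234
j=4: r + 3k = 1716.634 → ⌈·⌉ = 1717
j=5: r + 4k = 2199.467333… → ⌈·⌉ = 2200
j=6: r + 5k = 2682.300666… → ⌈·⌉ = 2683
j=7: r + 6k = 3165.134 → ⌈·⌉ = 3166
j=8: r + 7k = 3647.967333… → ⌈·⌉ = 3648
j=9: r + 8k = 4130.800666… → ⌈·⌉ = 4131
j=10: r + 9k = 4613.634 → ⌈·⌉ = 4614
j=11: r + 10k = 5096.467333… → ⌈·⌉ = 5097
j=12: r + 11k = 5579.300666… → ⌈·⌉ = 5580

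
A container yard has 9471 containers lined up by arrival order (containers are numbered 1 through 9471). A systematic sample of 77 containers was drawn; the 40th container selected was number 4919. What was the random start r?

122

k = 9471/77 = 123
r = 4919 − (40−1)×123 = 4919 − 4797 = 122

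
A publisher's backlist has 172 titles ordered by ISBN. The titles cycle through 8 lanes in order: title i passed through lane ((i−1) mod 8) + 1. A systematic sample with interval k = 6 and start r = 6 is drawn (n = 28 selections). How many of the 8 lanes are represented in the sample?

Consecutive selections differ by k = 6, so their lane numbers differ by 6 mod 8 = 6.
gcd(6, 8) = 2, so the sample visits 8/2 = 4 distinct residues mod 8.
Start 6 is lane 6; the lanes hit are 2, 4, 6, 8.

4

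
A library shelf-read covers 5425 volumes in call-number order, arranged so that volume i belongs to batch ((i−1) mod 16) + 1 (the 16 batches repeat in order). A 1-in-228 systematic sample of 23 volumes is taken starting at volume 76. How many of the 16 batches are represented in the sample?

4

Consecutive selections differ by k = 228, so their batch numbers differ by 228 mod 16 = 4.
gcd(228, 16) = 4, so the sample visits 16/4 = 4 distinct residues mod 16.
Start 76 is batch 12; the batches hit are 4, 8, 12, 16.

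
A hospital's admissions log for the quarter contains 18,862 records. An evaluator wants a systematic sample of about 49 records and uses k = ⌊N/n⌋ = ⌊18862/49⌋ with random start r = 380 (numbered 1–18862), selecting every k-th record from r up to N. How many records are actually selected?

49

k = ⌊18862/49⌋ = 384
Achieved size = ⌊(18862 − 380)/384⌋ + 1 = ⌊18482/384⌋ + 1 = 48 + 1 = 49
(last selection: 380 + 48×384 = 18812 ≤ 18862; next would be 19196 > 18862)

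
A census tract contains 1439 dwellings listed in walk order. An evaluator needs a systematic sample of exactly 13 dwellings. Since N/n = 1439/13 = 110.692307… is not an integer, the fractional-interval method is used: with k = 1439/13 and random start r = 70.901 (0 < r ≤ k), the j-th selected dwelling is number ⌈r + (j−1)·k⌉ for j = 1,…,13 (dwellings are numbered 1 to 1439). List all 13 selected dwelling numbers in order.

71, 182, 293, 403, 514, 625, 736, 846, 957, 1068, 1178, 1289, 1400

j=1: r + 0k = 70.901 → ⌈·⌉ = 71
j=2: r + 1k = 181.593307… → ⌈·⌉ = 182
j=3: r + 2k = 292.285615… → ⌈·⌉ = 293
j=4: r + 3k = 402.977923… → ⌈·⌉ = 403
j=5: r + 4k = 513.670230… → ⌈·⌉ = 514
j=6: r + 5k = 624.362538… → ⌈·⌉ = 625
j=7: r + 6k = 735.054846… → ⌈·⌉ = 736
j=8: r + 7k = 845.747153… → ⌈·⌉ = 846
j=9: r + 8k = 956.439461… → ⌈·⌉ = 957
j=10: r + 9k = 1067.131769… → ⌈·⌉ = 1068
j=11: r + 10k = 1177.824076… → ⌈·⌉ = 1178
j=12: r + 11k = 1288.516384… → ⌈·⌉ = 1289
j=13: r + 12k = 1399.208692… → ⌈·⌉ = 1400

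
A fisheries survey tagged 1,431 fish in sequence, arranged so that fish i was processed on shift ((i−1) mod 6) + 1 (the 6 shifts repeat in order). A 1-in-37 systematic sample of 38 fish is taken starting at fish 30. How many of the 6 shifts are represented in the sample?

Consecutive selections differ by k = 37, so their shift numbers differ by 37 mod 6 = 1.
gcd(37, 6) = 1, so the sample visits 6/1 = 6 distinct residues mod 6.
Start 30 is shift 6; the shifts hit are 1, 2, 3, 4, 5, 6.

6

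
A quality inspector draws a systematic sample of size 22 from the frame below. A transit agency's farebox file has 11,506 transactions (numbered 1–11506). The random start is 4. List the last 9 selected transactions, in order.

6803, 7326, 7849, 8372, 8895, 9418, 9941, 10464, 10987

k = N/n = 11506/22 = 523
14th selection = 4 + 13×523 = 6803
15th: 6803 + 523 = 7326
16th: 7326 + 523 = 7849
17th: 7849 + 523 = 8372
18th: 8372 + 523 = 8895
19th: 8895 + 523 = 9418
20th: 9418 + 523 = 9941
21st: 9941 + 523 = 10464
22nd: 10464 + 523 = 10987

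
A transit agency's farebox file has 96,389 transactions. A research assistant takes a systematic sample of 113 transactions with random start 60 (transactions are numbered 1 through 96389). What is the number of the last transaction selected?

k = 96389/113 = 853
113th selection = r + (113−1)·k = 60 + 112×853 = 60 + 95536 = 95596

95596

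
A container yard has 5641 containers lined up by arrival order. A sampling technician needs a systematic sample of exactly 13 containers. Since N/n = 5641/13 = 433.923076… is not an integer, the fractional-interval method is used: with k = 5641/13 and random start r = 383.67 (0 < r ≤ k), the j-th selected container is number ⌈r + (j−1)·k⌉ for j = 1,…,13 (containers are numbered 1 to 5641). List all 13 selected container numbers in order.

384, 818, 1252, 1686, 2120, 2554, 2988, 3422, 3856, 4289, 4723, 5157, 5591

j=1: r + 0k = 383.67 → ⌈·⌉ = 384
j=2: r + 1k = 817.593076… → ⌈·⌉ = 818
j=3: r + 2k = 1251.516153… → ⌈·⌉ = 1252
j=4: r + 3k = 1685.439230… → ⌈·⌉ = 1686
j=5: r + 4k = 2119.362307… → ⌈·⌉ = 2120
j=6: r + 5k = 2553.285384… → ⌈·⌉ = 2554
j=7: r + 6k = 2987.208461… → ⌈·⌉ = 2988
j=8: r + 7k = 3421.131538… → ⌈·⌉ = 3422
j=9: r + 8k = 3855.054615… → ⌈·⌉ = 3856
j=10: r + 9k = 4288.977692… → ⌈·⌉ = 4289
j=11: r + 10k = 4722.900769… → ⌈·⌉ = 4723
j=12: r + 11k = 5156.823846… → ⌈·⌉ = 5157
j=13: r + 12k = 5590.746923… → ⌈·⌉ = 5591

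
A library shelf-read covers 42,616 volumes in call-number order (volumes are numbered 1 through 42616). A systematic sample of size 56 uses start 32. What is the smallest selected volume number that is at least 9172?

k = 42616/56 = 761
Steps past start: ⌈(9172 − 32)/761⌉ = ⌈9140/761⌉ = 13
Selected volume: 32 + 13×761 = 9925

9925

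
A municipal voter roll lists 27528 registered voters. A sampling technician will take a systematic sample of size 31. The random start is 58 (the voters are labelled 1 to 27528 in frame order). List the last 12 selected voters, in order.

k = N/n = 27528/31 = 888
20th selection = 58 + 19×888 = 16930
21st: 16930 + 888 = 17818
22nd: 17818 + 888 = 18706
23rd: 18706 + 888 = 19594
24th: 19594 + 888 = 20482
25th: 20482 + 888 = 21370
26th: 21370 + 888 = 22258
27th: 22258 + 888 = 23146
28th: 23146 + 888 = 24034
29th: 24034 + 888 = 24922
30th: 24922 + 888 = 25810
31st: 25810 + 888 = 26698

16930, 17818, 18706, 19594, 20482, 21370, 22258, 23146, 24034, 24922, 25810, 26698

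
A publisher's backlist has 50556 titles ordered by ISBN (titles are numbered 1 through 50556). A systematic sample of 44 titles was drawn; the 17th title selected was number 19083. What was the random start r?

k = 50556/44 = 1149
r = 19083 − (17−1)×1149 = 19083 − 18384 = 699

699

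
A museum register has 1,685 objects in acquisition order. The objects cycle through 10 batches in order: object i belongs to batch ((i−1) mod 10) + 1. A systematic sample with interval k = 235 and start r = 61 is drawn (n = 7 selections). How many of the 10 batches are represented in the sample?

2

Consecutive selections differ by k = 235, so their batch numbers differ by 235 mod 10 = 5.
gcd(235, 10) = 5, so the sample visits 10/5 = 2 distinct residues mod 10.
Start 61 is batch 1; the batches hit are 1, 6.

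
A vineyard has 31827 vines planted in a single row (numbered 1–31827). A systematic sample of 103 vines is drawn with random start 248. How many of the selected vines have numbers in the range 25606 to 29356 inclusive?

12

k = 31827/103 = 309
First selection ≥ 25606: 248 + ⌈(25606−248)/309⌉·309 = 248 + 83×309 = 25895
Last selection ≤ 29356: 248 + ⌊(29356−248)/309⌋·309 = 248 + 94×309 = 29294
Count = 94 − 83 + 1 = 12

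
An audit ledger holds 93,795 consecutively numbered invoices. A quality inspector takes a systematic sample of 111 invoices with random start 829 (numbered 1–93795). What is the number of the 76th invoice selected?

64204

k = 93795/111 = 845
76th selection = r + (76−1)·k = 829 + 75×845 = 829 + 63375 = 64204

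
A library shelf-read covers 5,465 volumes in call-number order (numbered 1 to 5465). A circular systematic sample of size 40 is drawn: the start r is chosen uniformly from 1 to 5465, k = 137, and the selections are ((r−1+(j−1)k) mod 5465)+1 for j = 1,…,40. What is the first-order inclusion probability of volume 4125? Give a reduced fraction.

For each position j, as r ranges over 1…5465 the j-th selection hits every volume exactly once, so volume 4125 is selected for exactly 40 of the 5465 starts.
Inclusion probability = 40/5465 = 8/1093.

8/1093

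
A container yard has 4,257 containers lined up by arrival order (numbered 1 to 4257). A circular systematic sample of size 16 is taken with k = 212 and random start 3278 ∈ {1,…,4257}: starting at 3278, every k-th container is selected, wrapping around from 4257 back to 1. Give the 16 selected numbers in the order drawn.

3278, 3490, 3702, 3914, 4126, 81, 293, 505, 717, 929, 1141, 1353, 1565, 1777, 1989, 2201

Selection 1: 3278
Selection 2: 3278 + 212 = 3490
Selection 3: 3490 + 212 = 3702
Selection 4: 3702 + 212 = 3914
Selection 5: 3914 + 212 = 4126
Selection 6: 4126 + 212 = 4338 → 4338 − 4257 = 81
Selection 7: 81 + 212 = 293
Selection 8: 293 + 212 = 505
Selection 9: 505 + 212 = 717
Selection 10: 717 + 212 = 929
Selection 11: 929 + 212 = 1141
Selection 12: 1141 + 212 = 1353
Selection 13: 1353 + 212 = 1565
Selection 14: 1565 + 212 = 1777
Selection 15: 1777 + 212 = 1989
Selection 16: 1989 + 212 = 2201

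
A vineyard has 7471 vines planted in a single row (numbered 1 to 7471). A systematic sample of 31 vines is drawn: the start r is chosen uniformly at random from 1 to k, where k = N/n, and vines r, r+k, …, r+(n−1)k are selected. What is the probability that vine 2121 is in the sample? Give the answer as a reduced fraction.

k = 7471/31 = 241.
Vine 2121 is selected iff r ≡ 2121 (mod 241); exactly one such r in {1,…,241}.
Inclusion probability = 1/241.

1/241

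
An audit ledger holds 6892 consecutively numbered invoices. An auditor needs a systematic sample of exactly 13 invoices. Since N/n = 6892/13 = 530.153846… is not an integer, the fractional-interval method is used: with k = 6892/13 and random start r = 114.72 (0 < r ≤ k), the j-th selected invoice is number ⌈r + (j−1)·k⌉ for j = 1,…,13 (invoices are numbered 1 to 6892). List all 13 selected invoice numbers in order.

j=1: r + 0k = 114.72 → ⌈·⌉ = 115
j=2: r + 1k = 644.873846… → ⌈·⌉ = 645
j=3: r + 2k = 1175.027692… → ⌈·⌉ = 1176
j=4: r + 3k = 1705.181538… → ⌈·⌉ = 1706
j=5: r + 4k = 2235.335384… → ⌈·⌉ = 2236
j=6: r + 5k = 2765.489230… → ⌈·⌉ = 2766
j=7: r + 6k = 3295.643076… → ⌈·⌉ = 3296
j=8: r + 7k = 3825.796923… → ⌈·⌉ = 3826
j=9: r + 8k = 4355.950769… → ⌈·⌉ = 4356
j=10: r + 9k = 4886.104615… → ⌈·⌉ = 4887
j=11: r + 10k = 5416.258461… → ⌈·⌉ = 5417
j=12: r + 11k = 5946.412307… → ⌈·⌉ = 5947
j=13: r + 12k = 6476.566153… → ⌈·⌉ = 6477

115, 645, 1176, 1706, 2236, 2766, 3296, 3826, 4356, 4887, 5417, 5947, 6477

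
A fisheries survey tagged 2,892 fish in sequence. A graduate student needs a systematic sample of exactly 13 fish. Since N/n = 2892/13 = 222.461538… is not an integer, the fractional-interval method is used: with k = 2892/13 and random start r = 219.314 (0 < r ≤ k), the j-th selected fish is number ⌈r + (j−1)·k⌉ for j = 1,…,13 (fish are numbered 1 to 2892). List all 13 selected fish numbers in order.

220, 442, 665, 887, 1110, 1332, 1555, 1777, 2000, 2222, 2444, 2667, 2889

j=1: r + 0k = 219.314 → ⌈·⌉ = 220
j=2: r + 1k = 441.775538… → ⌈·⌉ = 442
j=3: r + 2k = 664.237076… → ⌈·⌉ = 665
j=4: r + 3k = 886.698615… → ⌈·⌉ = 887
j=5: r + 4k = 1109.160153… → ⌈·⌉ = 1110
j=6: r + 5k = 1331.621692… → ⌈·⌉ = 1332
j=7: r + 6k = 1554.083230… → ⌈·⌉ = 1555
j=8: r + 7k = 1776.544769… → ⌈·⌉ = 1777
j=9: r + 8k = 1999.006307… → ⌈·⌉ = 2000
j=10: r + 9k = 2221.467846… → ⌈·⌉ = 2222
j=11: r + 10k = 2443.929384… → ⌈·⌉ = 2444
j=12: r + 11k = 2666.390923… → ⌈·⌉ = 2667
j=13: r + 12k = 2888.852461… → ⌈·⌉ = 2889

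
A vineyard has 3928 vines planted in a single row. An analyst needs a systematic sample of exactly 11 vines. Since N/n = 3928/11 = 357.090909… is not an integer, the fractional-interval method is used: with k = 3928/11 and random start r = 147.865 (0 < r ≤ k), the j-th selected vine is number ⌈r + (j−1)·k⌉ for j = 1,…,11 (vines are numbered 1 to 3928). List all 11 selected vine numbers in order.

148, 505, 863, 1220, 1577, 1934, 2291, 2648, 3005, 3362, 3719

j=1: r + 0k = 147.865 → ⌈·⌉ = 148
j=2: r + 1k = 504.955909… → ⌈·⌉ = 505
j=3: r + 2k = 862.046818… → ⌈·⌉ = 863
j=4: r + 3k = 1219.137727… → ⌈·⌉ = 1220
j=5: r + 4k = 1576.228636… → ⌈·⌉ = 1577
j=6: r + 5k = 1933.319545… → ⌈·⌉ = 1934
j=7: r + 6k = 2290.410454… → ⌈·⌉ = 2291
j=8: r + 7k = 2647.501363… → ⌈·⌉ = 2648
j=9: r + 8k = 3004.592272… → ⌈·⌉ = 3005
j=10: r + 9k = 3361.683181… → ⌈·⌉ = 3362
j=11: r + 10k = 3718.774090… → ⌈·⌉ = 3719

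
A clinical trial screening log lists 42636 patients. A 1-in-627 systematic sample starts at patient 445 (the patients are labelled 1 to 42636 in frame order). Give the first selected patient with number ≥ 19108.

19255

k = 627
Steps past start: ⌈(19108 − 445)/627⌉ = ⌈18663/627⌉ = 30
Selected patient: 445 + 30×627 = 19255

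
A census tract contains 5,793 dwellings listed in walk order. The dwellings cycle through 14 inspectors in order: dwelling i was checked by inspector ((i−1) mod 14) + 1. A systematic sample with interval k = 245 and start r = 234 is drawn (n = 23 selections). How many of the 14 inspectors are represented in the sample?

2

Consecutive selections differ by k = 245, so their inspector numbers differ by 245 mod 14 = 7.
gcd(245, 14) = 7, so the sample visits 14/7 = 2 distinct residues mod 14.
Start 234 is inspector 10; the inspectors hit are 3, 10.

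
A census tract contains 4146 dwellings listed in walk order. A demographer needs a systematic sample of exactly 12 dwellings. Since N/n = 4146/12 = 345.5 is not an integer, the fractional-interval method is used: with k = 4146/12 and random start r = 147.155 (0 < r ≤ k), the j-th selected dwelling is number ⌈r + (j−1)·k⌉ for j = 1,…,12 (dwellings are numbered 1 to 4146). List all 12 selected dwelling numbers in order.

148, 493, 839, 1184, 1530, 1875, 2221, 2566, 2912, 3257, 3603, 3948

j=1: r + 0k = 147.155 → ⌈·⌉ = 148
j=2: r + 1k = 492.655 → ⌈·⌉ = 493
j=3: r + 2k = 838.155 → ⌈·⌉ = 839
j=4: r + 3k = 1183.655 → ⌈·⌉ = 1184
j=5: r + 4k = 1529.155 → ⌈·⌉ = 1530
j=6: r + 5k = 1874.655 → ⌈·⌉ = 1875
j=7: r + 6k = 2220.155 → ⌈·⌉ = 2221
j=8: r + 7k = 2565.655 → ⌈·⌉ = 2566
j=9: r + 8k = 2911.155 → ⌈·⌉ = 2912
j=10: r + 9k = 3256.655 → ⌈·⌉ = 3257
j=11: r + 10k = 3602.155 → ⌈·⌉ = 3603
j=12: r + 11k = 3947.655 → ⌈·⌉ = 3948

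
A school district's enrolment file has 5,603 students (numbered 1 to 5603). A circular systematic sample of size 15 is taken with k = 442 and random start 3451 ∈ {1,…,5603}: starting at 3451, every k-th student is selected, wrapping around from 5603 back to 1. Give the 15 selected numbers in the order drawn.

Selection 1: 3451
Selection 2: 3451 + 442 = 3893
Selection 3: 3893 + 442 = 4335
Selection 4: 4335 + 442 = 4777
Selection 5: 4777 + 442 = 5219
Selection 6: 5219 + 442 = 5661 → 5661 − 5603 = 58
Selection 7: 58 + 442 = 500
Selection 8: 500 + 442 = 942
Selection 9: 942 + 442 = 1384
Selection 10: 1384 + 442 = 1826
Selection 11: 1826 + 442 = 2268
Selection 12: 2268 + 442 = 2710
Selection 13: 2710 + 442 = 3152
Selection 14: 3152 + 442 = 3594
Selection 15: 3594 + 442 = 4036

3451, 3893, 4335, 4777, 5219, 58, 500, 942, 1384, 1826, 2268, 2710, 3152, 3594, 4036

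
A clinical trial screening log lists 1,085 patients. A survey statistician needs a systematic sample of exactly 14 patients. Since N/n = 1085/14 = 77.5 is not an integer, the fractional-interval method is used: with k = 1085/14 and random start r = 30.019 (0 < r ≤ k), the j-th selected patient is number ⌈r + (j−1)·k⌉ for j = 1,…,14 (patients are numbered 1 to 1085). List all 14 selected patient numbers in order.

j=1: r + 0k = 30.019 → ⌈·⌉ = 31
j=2: r + 1k = 107.519 → ⌈·⌉ = 108
j=3: r + 2k = 185.019 → ⌈·⌉ = 186
j=4: r + 3k = 262.519 → ⌈·⌉ = 263
j=5: r + 4k = 340.019 → ⌈·⌉ = 341
j=6: r + 5k = 417.519 → ⌈·⌉ = 418
j=7: r + 6k = 495.019 → ⌈·⌉ = 496
j=8: r + 7k = 572.519 → ⌈·⌉ = 573
j=9: r + 8k = 650.019 → ⌈·⌉ = 651
j=10: r + 9k = 727.519 → ⌈·⌉ = 728
j=11: r + 10k = 805.019 → ⌈·⌉ = 806
j=12: r + 11k = 882.519 → ⌈·⌉ = 883
j=13: r + 12k = 960.019 → ⌈·⌉ = 961
j=14: r + 13k = 1037.519 → ⌈·⌉ = 1038

31, 108, 186, 263, 341, 418, 496, 573, 651, 728, 806, 883, 961, 1038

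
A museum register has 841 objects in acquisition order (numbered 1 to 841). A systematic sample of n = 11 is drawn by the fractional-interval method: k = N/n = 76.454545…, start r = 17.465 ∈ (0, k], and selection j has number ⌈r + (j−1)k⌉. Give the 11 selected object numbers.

j=1: r + 0k = 17.465 → ⌈·⌉ = 18
j=2: r + 1k = 93.919545… → ⌈·⌉ = 94
j=3: r + 2k = 170.374090… → ⌈·⌉ = 171
j=4: r + 3k = 246.828636… → ⌈·⌉ = 247
j=5: r + 4k = 323.283181… → ⌈·⌉ = 324
j=6: r + 5k = 399.737727… → ⌈·⌉ = 400
j=7: r + 6k = 476.192272… → ⌈·⌉ = 477
j=8: r + 7k = 552.646818… → ⌈·⌉ = 553
j=9: r + 8k = 629.101363… → ⌈·⌉ = 630
j=10: r + 9k = 705.555909… → ⌈·⌉ = 706
j=11: r + 10k = 782.010454… → ⌈·⌉ = 783

18, 94, 171, 247, 324, 400, 477, 553, 630, 706, 783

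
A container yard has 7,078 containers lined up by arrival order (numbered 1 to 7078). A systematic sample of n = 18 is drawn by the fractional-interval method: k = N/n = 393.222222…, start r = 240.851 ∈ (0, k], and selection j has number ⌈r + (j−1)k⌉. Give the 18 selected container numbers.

241, 635, 1028, 1421, 1814, 2207, 2601, 2994, 3387, 3780, 4174, 4567, 4960, 5353, 5746, 6140, 6533, 6926

j=1: r + 0k = 240.851 → ⌈·⌉ = 241
j=2: r + 1k = 634.073222… → ⌈·⌉ = 635
j=3: r + 2k = 1027.295444… → ⌈·⌉ = 1028
j=4: r + 3k = 1420.517666… → ⌈·⌉ = 1421
j=5: r + 4k = 1813.739888… → ⌈·⌉ = 1814
j=6: r + 5k = 2206.962111… → ⌈·⌉ = 2207
j=7: r + 6k = 2600.184333… → ⌈·⌉ = 2601
j=8: r + 7k = 2993.406555… → ⌈·⌉ = 2994
j=9: r + 8k = 3386.628777… → ⌈·⌉ = 3387
j=10: r + 9k = 3779.851 → ⌈·⌉ = 3780
j=11: r + 10k = 4173.073222… → ⌈·⌉ = 4174
j=12: r + 11k = 4566.295444… → ⌈·⌉ = 4567
j=13: r + 12k = 4959.517666… → ⌈·⌉ = 4960
j=14: r + 13k = 5352.739888… → ⌈·⌉ = 5353
j=15: r + 14k = 5745.962111… → ⌈·⌉ = 5746
j=16: r + 15k = 6139.184333… → ⌈·⌉ = 6140
j=17: r + 16k = 6532.406555… → ⌈·⌉ = 6533
j=18: r + 17k = 6925.628777… → ⌈·⌉ = 6926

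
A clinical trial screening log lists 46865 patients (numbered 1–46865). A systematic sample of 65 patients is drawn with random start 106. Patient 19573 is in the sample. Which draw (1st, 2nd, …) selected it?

28

k = 46865/65 = 721
position = (19573 − 106)/721 + 1 = 19467/721 + 1 = 27 + 1 = 28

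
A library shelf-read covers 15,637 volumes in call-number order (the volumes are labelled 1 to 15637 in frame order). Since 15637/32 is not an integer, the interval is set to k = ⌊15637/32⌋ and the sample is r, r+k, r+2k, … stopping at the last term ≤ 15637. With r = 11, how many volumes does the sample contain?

33

k = ⌊15637/32⌋ = 488
Achieved size = ⌊(15637 − 11)/488⌋ + 1 = ⌊15626/488⌋ + 1 = 32 + 1 = 33
(last selection: 11 + 32×488 = 15627 ≤ 15637; next would be 16115 > 15637)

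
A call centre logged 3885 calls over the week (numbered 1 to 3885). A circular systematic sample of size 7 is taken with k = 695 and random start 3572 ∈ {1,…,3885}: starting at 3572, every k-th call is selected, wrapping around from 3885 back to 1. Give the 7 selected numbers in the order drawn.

Selection 1: 3572
Selection 2: 3572 + 695 = 4267 → 4267 − 3885 = 382
Selection 3: 382 + 695 = 1077
Selection 4: 1077 + 695 = 1772
Selection 5: 1772 + 695 = 2467
Selection 6: 2467 + 695 = 3162
Selection 7: 3162 + 695 = 3857

3572, 382, 1077, 1772, 2467, 3162, 3857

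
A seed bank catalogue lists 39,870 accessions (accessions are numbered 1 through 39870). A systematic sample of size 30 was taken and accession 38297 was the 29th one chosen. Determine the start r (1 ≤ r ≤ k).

1085

k = 39870/30 = 1329
r = 38297 − (29−1)×1329 = 38297 − 37212 = 1085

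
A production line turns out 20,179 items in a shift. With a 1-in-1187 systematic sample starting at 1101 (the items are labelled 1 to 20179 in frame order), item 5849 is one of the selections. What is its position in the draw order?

k = 1187
position = (5849 − 1101)/1187 + 1 = 4748/1187 + 1 = 4 + 1 = 5

5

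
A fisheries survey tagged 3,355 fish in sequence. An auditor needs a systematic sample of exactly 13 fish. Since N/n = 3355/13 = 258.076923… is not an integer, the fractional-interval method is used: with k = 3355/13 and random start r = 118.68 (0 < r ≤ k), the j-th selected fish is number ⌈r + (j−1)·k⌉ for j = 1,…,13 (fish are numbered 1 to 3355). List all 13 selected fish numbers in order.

119, 377, 635, 893, 1151, 1410, 1668, 1926, 2184, 2442, 2700, 2958, 3216

j=1: r + 0k = 118.68 → ⌈·⌉ = 119
j=2: r + 1k = 376.756923… → ⌈·⌉ = 377
j=3: r + 2k = 634.833846… → ⌈·⌉ = 635
j=4: r + 3k = 892.910769… → ⌈·⌉ = 893
j=5: r + 4k = 1150.987692… → ⌈·⌉ = 1151
j=6: r + 5k = 1409.064615… → ⌈·⌉ = 1410
j=7: r + 6k = 1667.141538… → ⌈·⌉ = 1668
j=8: r + 7k = 1925.218461… → ⌈·⌉ = 1926
j=9: r + 8k = 2183.295384… → ⌈·⌉ = 2184
j=10: r + 9k = 2441.372307… → ⌈·⌉ = 2442
j=11: r + 10k = 2699.449230… → ⌈·⌉ = 2700
j=12: r + 11k = 2957.526153… → ⌈·⌉ = 2958
j=13: r + 12k = 3215.603076… → ⌈·⌉ = 3216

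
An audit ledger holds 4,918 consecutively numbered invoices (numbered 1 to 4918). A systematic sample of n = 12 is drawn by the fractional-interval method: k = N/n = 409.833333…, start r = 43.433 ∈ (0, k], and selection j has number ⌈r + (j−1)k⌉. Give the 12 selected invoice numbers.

44, 454, 864, 1273, 1683, 2093, 2503, 2913, 3323, 3732, 4142, 4552

j=1: r + 0k = 43.433 → ⌈·⌉ = 44
j=2: r + 1k = 453.266333… → ⌈·⌉ = 454
j=3: r + 2k = 863.099666… → ⌈·⌉ = 864
j=4: r + 3k = 1272.933 → ⌈·⌉ = 1273
j=5: r + 4k = 1682.766333… → ⌈·⌉ = 1683
j=6: r + 5k = 2092.599666… → ⌈·⌉ = 2093
j=7: r + 6k = 2502.433 → ⌈·⌉ = 2503
j=8: r + 7k = 2912.266333… → ⌈·⌉ = 2913
j=9: r + 8k = 3322.099666… → ⌈·⌉ = 3323
j=10: r + 9k = 3731.933 → ⌈·⌉ = 3732
j=11: r + 10k = 4141.766333… → ⌈·⌉ = 4142
j=12: r + 11k = 4551.599666… → ⌈·⌉ = 4552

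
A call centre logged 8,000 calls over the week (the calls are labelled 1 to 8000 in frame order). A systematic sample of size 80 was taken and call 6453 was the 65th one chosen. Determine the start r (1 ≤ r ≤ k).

k = 8000/80 = 100
r = 6453 − (65−1)×100 = 6453 − 6400 = 53

53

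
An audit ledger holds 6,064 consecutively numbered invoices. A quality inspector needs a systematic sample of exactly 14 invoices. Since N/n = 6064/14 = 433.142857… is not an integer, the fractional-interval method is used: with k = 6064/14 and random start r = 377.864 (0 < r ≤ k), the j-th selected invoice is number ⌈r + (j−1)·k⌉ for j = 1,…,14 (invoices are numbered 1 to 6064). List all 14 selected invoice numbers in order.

378, 812, 1245, 1678, 2111, 2544, 2977, 3410, 3844, 4277, 4710, 5143, 5576, 6009

j=1: r + 0k = 377.864 → ⌈·⌉ = 378
j=2: r + 1k = 811.006857… → ⌈·⌉ = 812
j=3: r + 2k = 1244.149714… → ⌈·⌉ = 1245
j=4: r + 3k = 1677.292571… → ⌈·⌉ = 1678
j=5: r + 4k = 2110.435428… → ⌈·⌉ = 2111
j=6: r + 5k = 2543.578285… → ⌈·⌉ = 2544
j=7: r + 6k = 2976.721142… → ⌈·⌉ = 2977
j=8: r + 7k = 3409.864 → ⌈·⌉ = 3410
j=9: r + 8k = 3843.006857… → ⌈·⌉ = 3844
j=10: r + 9k = 4276.149714… → ⌈·⌉ = 4277
j=11: r + 10k = 4709.292571… → ⌈·⌉ = 4710
j=12: r + 11k = 5142.435428… → ⌈·⌉ = 5143
j=13: r + 12k = 5575.578285… → ⌈·⌉ = 5576
j=14: r + 13k = 6008.721142… → ⌈·⌉ = 6009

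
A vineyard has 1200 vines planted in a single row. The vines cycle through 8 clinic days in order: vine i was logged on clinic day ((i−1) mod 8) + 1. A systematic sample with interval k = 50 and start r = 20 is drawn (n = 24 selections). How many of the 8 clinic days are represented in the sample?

4

Consecutive selections differ by k = 50, so their clinic day numbers differ by 50 mod 8 = 2.
gcd(50, 8) = 2, so the sample visits 8/2 = 4 distinct residues mod 8.
Start 20 is clinic day 4; the clinic days hit are 2, 4, 6, 8.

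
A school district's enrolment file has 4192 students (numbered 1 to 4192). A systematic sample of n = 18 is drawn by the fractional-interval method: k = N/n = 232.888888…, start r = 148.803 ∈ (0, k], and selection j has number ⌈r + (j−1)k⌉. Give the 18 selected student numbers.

j=1: r + 0k = 148.803 → ⌈·⌉ = 149
j=2: r + 1k = 381.691888… → ⌈·⌉ = 382
j=3: r + 2k = 614.580777… → ⌈·⌉ = 615
j=4: r + 3k = 847.469666… → ⌈·⌉ = 848
j=5: r + 4k = 1080.358555… → ⌈·⌉ = 1081
j=6: r + 5k = 1313.247444… → ⌈·⌉ = 1314
j=7: r + 6k = 1546.136333… → ⌈·⌉ = 1547
j=8: r + 7k = 1779.025222… → ⌈·⌉ = 1780
j=9: r + 8k = 2011.914111… → ⌈·⌉ = 2012
j=10: r + 9k = 2244.803 → ⌈·⌉ = 2245
j=11: r + 10k = 2477.691888… → ⌈·⌉ = 2478
j=12: r + 11k = 2710.580777… → ⌈·⌉ = 2711
j=13: r + 12k = 2943.469666… → ⌈·⌉ = 2944
j=14: r + 13k = 3176.358555… → ⌈·⌉ = 3177
j=15: r + 14k = 3409.247444… → ⌈·⌉ = 3410
j=16: r + 15k = 3642.136333… → ⌈·⌉ = 3643
j=17: r + 16k = 3875.025222… → ⌈·⌉ = 3876
j=18: r + 17k = 4107.914111… → ⌈·⌉ = 4108

149, 382, 615, 848, 1081, 1314, 1547, 1780, 2012, 2245, 2478, 2711, 2944, 3177, 3410, 3643, 3876, 4108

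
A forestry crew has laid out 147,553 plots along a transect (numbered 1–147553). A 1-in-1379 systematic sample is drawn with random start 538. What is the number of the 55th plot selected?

k = 1379
55th selection = r + (55−1)·k = 538 + 54×1379 = 538 + 74466 = 75004

75004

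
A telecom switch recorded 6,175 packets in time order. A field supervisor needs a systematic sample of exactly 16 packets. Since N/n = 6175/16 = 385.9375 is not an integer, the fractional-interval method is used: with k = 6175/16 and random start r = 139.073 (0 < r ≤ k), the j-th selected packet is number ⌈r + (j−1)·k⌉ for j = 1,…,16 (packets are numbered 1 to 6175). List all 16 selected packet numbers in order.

140, 526, 911, 1297, 1683, 2069, 2455, 2841, 3227, 3613, 3999, 4385, 4771, 5157, 5543, 5929

j=1: r + 0k = 139.073 → ⌈·⌉ = 140
j=2: r + 1k = 525.0105 → ⌈·⌉ = 526
j=3: r + 2k = 910.948 → ⌈·⌉ = 911
j=4: r + 3k = 1296.8855 → ⌈·⌉ = 1297
j=5: r + 4k = 1682.823 → ⌈·⌉ = 1683
j=6: r + 5k = 2068.7605 → ⌈·⌉ = 2069
j=7: r + 6k = 2454.698 → ⌈·⌉ = 2455
j=8: r + 7k = 2840.6355 → ⌈·⌉ = 2841
j=9: r + 8k = 3226.573 → ⌈·⌉ = 3227
j=10: r + 9k = 3612.5105 → ⌈·⌉ = 3613
j=11: r + 10k = 3998.448 → ⌈·⌉ = 3999
j=12: r + 11k = 4384.3855 → ⌈·⌉ = 4385
j=13: r + 12k = 4770.323 → ⌈·⌉ = 4771
j=14: r + 13k = 5156.2605 → ⌈·⌉ = 5157
j=15: r + 14k = 5542.198 → ⌈·⌉ = 5543
j=16: r + 15k = 5928.1355 → ⌈·⌉ = 5929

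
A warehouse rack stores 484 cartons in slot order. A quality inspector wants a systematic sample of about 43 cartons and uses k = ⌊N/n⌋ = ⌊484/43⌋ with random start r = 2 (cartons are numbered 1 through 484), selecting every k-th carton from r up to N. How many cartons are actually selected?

k = ⌊484/43⌋ = 11
Achieved size = ⌊(484 − 2)/11⌋ + 1 = ⌊482/11⌋ + 1 = 43 + 1 = 44
(last selection: 2 + 43×11 = 475 ≤ 484; next would be 486 > 484)

44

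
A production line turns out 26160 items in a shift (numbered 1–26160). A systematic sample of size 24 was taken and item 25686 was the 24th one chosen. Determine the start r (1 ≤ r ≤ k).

k = 26160/24 = 1090
r = 25686 − (24−1)×1090 = 25686 − 25070 = 616

616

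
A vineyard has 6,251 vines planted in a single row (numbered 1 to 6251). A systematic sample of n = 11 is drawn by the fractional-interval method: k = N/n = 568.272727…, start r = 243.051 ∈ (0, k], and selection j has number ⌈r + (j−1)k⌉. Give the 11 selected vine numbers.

244, 812, 1380, 1948, 2517, 3085, 3653, 4221, 4790, 5358, 5926

j=1: r + 0k = 243.051 → ⌈·⌉ = 244
j=2: r + 1k = 811.323727… → ⌈·⌉ = 812
j=3: r + 2k = 1379.596454… → ⌈·⌉ = 1380
j=4: r + 3k = 1947.869181… → ⌈·⌉ = 1948
j=5: r + 4k = 2516.141909… → ⌈·⌉ = 2517
j=6: r + 5k = 3084.414636… → ⌈·⌉ = 3085
j=7: r + 6k = 3652.687363… → ⌈·⌉ = 3653
j=8: r + 7k = 4220.960090… → ⌈·⌉ = 4221
j=9: r + 8k = 4789.232818… → ⌈·⌉ = 4790
j=10: r + 9k = 5357.505545… → ⌈·⌉ = 5358
j=11: r + 10k = 5925.778272… → ⌈·⌉ = 5926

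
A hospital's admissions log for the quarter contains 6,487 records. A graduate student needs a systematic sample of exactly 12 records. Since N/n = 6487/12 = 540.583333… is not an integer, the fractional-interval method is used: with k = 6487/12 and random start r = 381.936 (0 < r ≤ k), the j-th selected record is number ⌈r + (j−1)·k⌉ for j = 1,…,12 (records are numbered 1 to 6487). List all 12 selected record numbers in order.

382, 923, 1464, 2004, 2545, 3085, 3626, 4167, 4707, 5248, 5788, 6329

j=1: r + 0k = 381.936 → ⌈·⌉ = 382
j=2: r + 1k = 922.519333… → ⌈·⌉ = 923
j=3: r + 2k = 1463.102666… → ⌈·⌉ = 1464
j=4: r + 3k = 2003.686 → ⌈·⌉ = 2004
j=5: r + 4k = 2544.269333… → ⌈·⌉ = 2545
j=6: r + 5k = 3084.852666… → ⌈·⌉ = 3085
j=7: r + 6k = 3625.436 → ⌈·⌉ = 3626
j=8: r + 7k = 4166.019333… → ⌈·⌉ = 4167
j=9: r + 8k = 4706.602666… → ⌈·⌉ = 4707
j=10: r + 9k = 5247.186 → ⌈·⌉ = 5248
j=11: r + 10k = 5787.769333… → ⌈·⌉ = 5788
j=12: r + 11k = 6328.352666… → ⌈·⌉ = 6329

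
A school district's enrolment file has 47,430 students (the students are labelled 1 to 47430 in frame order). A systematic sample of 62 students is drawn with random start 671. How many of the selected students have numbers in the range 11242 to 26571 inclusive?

20

k = 47430/62 = 765
First selection ≥ 11242: 671 + ⌈(11242−671)/765⌉·765 = 671 + 14×765 = 11381
Last selection ≤ 26571: 671 + ⌊(26571−671)/765⌋·765 = 671 + 33×765 = 25916
Count = 33 − 14 + 1 = 20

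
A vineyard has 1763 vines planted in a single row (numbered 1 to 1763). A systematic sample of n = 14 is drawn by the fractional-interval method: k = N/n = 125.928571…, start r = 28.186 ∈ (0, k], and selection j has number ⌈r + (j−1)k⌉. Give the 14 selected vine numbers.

j=1: r + 0k = 28.186 → ⌈·⌉ = 29
j=2: r + 1k = 154.114571… → ⌈·⌉ = 155
j=3: r + 2k = 280.043142… → ⌈·⌉ = 281
j=4: r + 3k = 405.971714… → ⌈·⌉ = 406
j=5: r + 4k = 531.900285… → ⌈·⌉ = 532
j=6: r + 5k = 657.828857… → ⌈·⌉ = 658
j=7: r + 6k = 783.757428… → ⌈·⌉ = 784
j=8: r + 7k = 909.686 → ⌈·⌉ = 910
j=9: r + 8k = 1035.614571… → ⌈·⌉ = 1036
j=10: r + 9k = 1161.543142… → ⌈·⌉ = 1162
j=11: r + 10k = 1287.471714… → ⌈·⌉ = 1288
j=12: r + 11k = 1413.400285… → ⌈·⌉ = 1414
j=13: r + 12k = 1539.328857… → ⌈·⌉ = 1540
j=14: r + 13k = 1665.257428… → ⌈·⌉ = 1666

29, 155, 281, 406, 532, 658, 784, 910, 1036, 1162, 1288, 1414, 1540, 1666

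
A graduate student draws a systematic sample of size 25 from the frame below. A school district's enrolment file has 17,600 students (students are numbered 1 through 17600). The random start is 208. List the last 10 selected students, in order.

k = N/n = 17600/25 = 704
16th selection = 208 + 15×704 = 10768
17th: 10768 + 704 = 11472
18th: 11472 + 704 = 12176
19th: 12176 + 704 = 12880
20th: 12880 + 704 = 13584
21st: 13584 + 704 = 14288
22nd: 14288 + 704 = 14992
23rd: 14992 + 704 = 15696
24th: 15696 + 704 = 16400
25th: 16400 + 704 = 17104

10768, 11472, 12176, 12880, 13584, 14288, 14992, 15696, 16400, 17104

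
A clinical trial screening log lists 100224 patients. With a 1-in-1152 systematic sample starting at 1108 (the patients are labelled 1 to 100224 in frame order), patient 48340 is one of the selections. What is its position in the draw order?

k = 1152
position = (48340 − 1108)/1152 + 1 = 47232/1152 + 1 = 41 + 1 = 42

42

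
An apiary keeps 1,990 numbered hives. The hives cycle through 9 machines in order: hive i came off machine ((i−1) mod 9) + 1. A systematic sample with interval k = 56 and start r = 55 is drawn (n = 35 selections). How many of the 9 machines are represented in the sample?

9

Consecutive selections differ by k = 56, so their machine numbers differ by 56 mod 9 = 2.
gcd(56, 9) = 1, so the sample visits 9/1 = 9 distinct residues mod 9.
Start 55 is machine 1; the machines hit are 1, 2, 3, 4, 5, 6, 7, 8, 9.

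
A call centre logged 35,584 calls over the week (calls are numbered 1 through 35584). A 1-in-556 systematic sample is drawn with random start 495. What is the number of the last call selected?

k = 556
64th selection = r + (64−1)·k = 495 + 63×556 = 495 + 35028 = 35523

35523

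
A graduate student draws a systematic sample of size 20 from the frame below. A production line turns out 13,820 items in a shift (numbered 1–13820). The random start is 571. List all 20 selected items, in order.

571, 1262, 1953, 2644, 3335, 4026, 4717, 5408, 6099, 6790, 7481, 8172, 8863, 9554, 10245, 10936, 11627, 12318, 13009, 13700

k = N/n = 13820/20 = 691
item 1: 571
item 2: 571 + 691 = 1262
item 3: 1262 + 691 = 1953
item 4: 1953 + 691 = 2644
item 5: 2644 + 691 = 3335
item 6: 3335 + 691 = 4026
item 7: 4026 + 691 = 4717
item 8: 4717 + 691 = 5408
item 9: 5408 + 691 = 6099
item 10: 6099 + 691 = 6790
item 11: 6790 + 691 = 7481
item 12: 7481 + 691 = 8172
item 13: 8172 + 691 = 8863
item 14: 8863 + 691 = 9554
item 15: 9554 + 691 = 10245
item 16: 10245 + 691 = 10936
item 17: 10936 + 691 = 11627
item 18: 11627 + 691 = 12318
item 19: 12318 + 691 = 13009
item 20: 13009 + 691 = 13700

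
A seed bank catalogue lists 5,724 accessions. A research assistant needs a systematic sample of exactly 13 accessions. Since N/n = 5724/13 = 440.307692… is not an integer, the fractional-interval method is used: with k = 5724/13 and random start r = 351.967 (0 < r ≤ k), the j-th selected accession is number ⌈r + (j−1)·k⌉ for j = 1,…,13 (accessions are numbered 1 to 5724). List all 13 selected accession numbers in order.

352, 793, 1233, 1673, 2114, 2554, 2994, 3435, 3875, 4315, 4756, 5196, 5636

j=1: r + 0k = 351.967 → ⌈·⌉ = 352
j=2: r + 1k = 792.274692… → ⌈·⌉ = 793
j=3: r + 2k = 1232.582384… → ⌈·⌉ = 1233
j=4: r + 3k = 1672.890076… → ⌈·⌉ = 1673
j=5: r + 4k = 2113.197769… → ⌈·⌉ = 2114
j=6: r + 5k = 2553.505461… → ⌈·⌉ = 2554
j=7: r + 6k = 2993.813153… → ⌈·⌉ = 2994
j=8: r + 7k = 3434.120846… → ⌈·⌉ = 3435
j=9: r + 8k = 3874.428538… → ⌈·⌉ = 3875
j=10: r + 9k = 4314.736230… → ⌈·⌉ = 4315
j=11: r + 10k = 4755.043923… → ⌈·⌉ = 4756
j=12: r + 11k = 5195.351615… → ⌈·⌉ = 5196
j=13: r + 12k = 5635.659307… → ⌈·⌉ = 5636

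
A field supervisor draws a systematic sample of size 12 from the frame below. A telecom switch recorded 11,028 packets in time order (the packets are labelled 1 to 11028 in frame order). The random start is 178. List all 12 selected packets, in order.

k = N/n = 11028/12 = 919
packet 1: 178
packet 2: 178 + 919 = 1097
packet 3: 1097 + 919 = 2016
packet 4: 2016 + 919 = 2935
packet 5: 2935 + 919 = 3854
packet 6: 3854 + 919 = 4773
packet 7: 4773 + 919 = 5692
packet 8: 5692 + 919 = 6611
packet 9: 6611 + 919 = 7530
packet 10: 7530 + 919 = 8449
packet 11: 8449 + 919 = 9368
packet 12: 9368 + 919 = 10287

178, 1097, 2016, 2935, 3854, 4773, 5692, 6611, 7530, 8449, 9368, 10287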